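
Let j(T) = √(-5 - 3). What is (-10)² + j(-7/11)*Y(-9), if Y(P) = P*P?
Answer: 100 + 162*I*√2 ≈ 100.0 + 229.1*I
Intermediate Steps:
j(T) = 2*I*√2 (j(T) = √(-8) = 2*I*√2)
Y(P) = P²
(-10)² + j(-7/11)*Y(-9) = (-10)² + (2*I*√2)*(-9)² = 100 + (2*I*√2)*81 = 100 + 162*I*√2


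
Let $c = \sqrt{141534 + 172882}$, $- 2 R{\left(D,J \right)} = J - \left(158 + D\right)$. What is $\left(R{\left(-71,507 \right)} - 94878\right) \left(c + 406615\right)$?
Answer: $-38664207120 - 380352 \sqrt{19651} \approx -3.8718 \cdot 10^{10}$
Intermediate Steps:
$R{\left(D,J \right)} = 79 + \frac{D}{2} - \frac{J}{2}$ ($R{\left(D,J \right)} = - \frac{J - \left(158 + D\right)}{2} = - \frac{-158 + J - D}{2} = 79 + \frac{D}{2} - \frac{J}{2}$)
$c = 4 \sqrt{19651}$ ($c = \sqrt{314416} = 4 \sqrt{19651} \approx 560.73$)
$\left(R{\left(-71,507 \right)} - 94878\right) \left(c + 406615\right) = \left(\left(79 + \frac{1}{2} \left(-71\right) - \frac{507}{2}\right) - 94878\right) \left(4 \sqrt{19651} + 406615\right) = \left(\left(79 - \frac{71}{2} - \frac{507}{2}\right) - 94878\right) \left(406615 + 4 \sqrt{19651}\right) = \left(-210 - 94878\right) \left(406615 + 4 \sqrt{19651}\right) = - 95088 \left(406615 + 4 \sqrt{19651}\right) = -38664207120 - 380352 \sqrt{19651}$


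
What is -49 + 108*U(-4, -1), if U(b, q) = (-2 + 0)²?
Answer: 383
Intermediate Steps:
U(b, q) = 4 (U(b, q) = (-2)² = 4)
-49 + 108*U(-4, -1) = -49 + 108*4 = -49 + 432 = 383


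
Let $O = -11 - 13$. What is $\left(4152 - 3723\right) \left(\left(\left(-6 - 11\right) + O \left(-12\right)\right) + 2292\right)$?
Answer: $1099527$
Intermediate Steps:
$O = -24$ ($O = -11 - 13 = -24$)
$\left(4152 - 3723\right) \left(\left(\left(-6 - 11\right) + O \left(-12\right)\right) + 2292\right) = \left(4152 - 3723\right) \left(\left(\left(-6 - 11\right) - -288\right) + 2292\right) = 429 \left(\left(-17 + 288\right) + 2292\right) = 429 \left(271 + 2292\right) = 429 \cdot 2563 = 1099527$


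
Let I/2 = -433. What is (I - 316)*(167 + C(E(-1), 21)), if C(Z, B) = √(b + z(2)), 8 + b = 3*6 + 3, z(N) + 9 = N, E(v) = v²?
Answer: -197394 - 1182*√6 ≈ -2.0029e+5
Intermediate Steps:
I = -866 (I = 2*(-433) = -866)
z(N) = -9 + N
b = 13 (b = -8 + (3*6 + 3) = -8 + (18 + 3) = -8 + 21 = 13)
C(Z, B) = √6 (C(Z, B) = √(13 + (-9 + 2)) = √(13 - 7) = √6)
(I - 316)*(167 + C(E(-1), 21)) = (-866 - 316)*(167 + √6) = -1182*(167 + √6) = -197394 - 1182*√6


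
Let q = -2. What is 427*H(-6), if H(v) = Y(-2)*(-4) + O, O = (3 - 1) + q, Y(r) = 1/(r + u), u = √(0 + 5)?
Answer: -3416 - 1708*√5 ≈ -7235.2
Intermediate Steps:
u = √5 ≈ 2.2361
Y(r) = 1/(r + √5)
O = 0 (O = (3 - 1) - 2 = 2 - 2 = 0)
H(v) = -4/(-2 + √5) (H(v) = -4/(-2 + √5) + 0 = -4/(-2 + √5))
427*H(-6) = 427*(-8 - 4*√5) = -3416 - 1708*√5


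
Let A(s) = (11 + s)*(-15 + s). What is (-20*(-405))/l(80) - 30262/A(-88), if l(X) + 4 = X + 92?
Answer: 704251/15862 ≈ 44.399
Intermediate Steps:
l(X) = 88 + X (l(X) = -4 + (X + 92) = -4 + (92 + X) = 88 + X)
A(s) = (-15 + s)*(11 + s)
(-20*(-405))/l(80) - 30262/A(-88) = (-20*(-405))/(88 + 80) - 30262/(-165 + (-88)² - 4*(-88)) = 8100/168 - 30262/(-165 + 7744 + 352) = 8100*(1/168) - 30262/7931 = 675/14 - 30262*1/7931 = 675/14 - 30262/7931 = 704251/15862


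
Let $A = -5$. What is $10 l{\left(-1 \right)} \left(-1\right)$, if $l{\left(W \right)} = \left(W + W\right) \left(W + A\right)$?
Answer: $-120$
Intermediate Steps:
$l{\left(W \right)} = 2 W \left(-5 + W\right)$ ($l{\left(W \right)} = \left(W + W\right) \left(W - 5\right) = 2 W \left(-5 + W\right)$)
$10 l{\left(-1 \right)} \left(-1\right) = 10 \cdot 2 \left(-1\right) \left(-5 - 1\right) \left(-1\right) = 10 \cdot 2 \left(-1\right) \left(-6\right) \left(-1\right) = 10 \cdot 12 \left(-1\right) = 120 \left(-1\right) = -120$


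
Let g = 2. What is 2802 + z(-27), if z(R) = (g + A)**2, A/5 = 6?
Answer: 3826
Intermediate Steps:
A = 30 (A = 5*6 = 30)
z(R) = 1024 (z(R) = (2 + 30)**2 = 32**2 = 1024)
2802 + z(-27) = 2802 + 1024 = 3826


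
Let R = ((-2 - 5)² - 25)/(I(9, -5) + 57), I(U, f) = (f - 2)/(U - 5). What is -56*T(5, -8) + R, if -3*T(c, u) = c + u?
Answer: -12280/221 ≈ -55.566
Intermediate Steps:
T(c, u) = -c/3 - u/3 (T(c, u) = -(c + u)/3 = -c/3 - u/3)
I(U, f) = (-2 + f)/(-5 + U)
R = 96/221 (R = ((-2 - 5)² - 25)/((-2 - 5)/(-5 + 9) + 57) = ((-7)² - 25)/(-7/4 + 57) = (49 - 25)/((¼)*(-7) + 57) = 24/(-7/4 + 57) = 24/(221/4) = 24*(4/221) = 96/221 ≈ 0.43439)
-56*T(5, -8) + R = -56*(-⅓*5 - ⅓*(-8)) + 96/221 = -56*(-5/3 + 8/3) + 96/221 = -56*1 + 96/221 = -56 + 96/221 = -12280/221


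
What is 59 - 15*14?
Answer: -151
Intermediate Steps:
59 - 15*14 = 59 - 1*210 = 59 - 210 = -151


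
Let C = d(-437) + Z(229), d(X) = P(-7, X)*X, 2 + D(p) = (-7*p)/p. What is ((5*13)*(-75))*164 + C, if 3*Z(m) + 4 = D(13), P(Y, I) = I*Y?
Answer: -6408862/3 ≈ -2.1363e+6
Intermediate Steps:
D(p) = -9 (D(p) = -2 + (-7*p)/p = -2 - 7 = -9)
Z(m) = -13/3 (Z(m) = -4/3 + (⅓)*(-9) = -4/3 - 3 = -13/3)
d(X) = -7*X² (d(X) = (X*(-7))*X = (-7*X)*X = -7*X²)
C = -4010362/3 (C = -7*(-437)² - 13/3 = -7*190969 - 13/3 = -1336783 - 13/3 = -4010362/3 ≈ -1.3368e+6)
((5*13)*(-75))*164 + C = ((5*13)*(-75))*164 - 4010362/3 = (65*(-75))*164 - 4010362/3 = -4875*164 - 4010362/3 = -799500 - 4010362/3 = -6408862/3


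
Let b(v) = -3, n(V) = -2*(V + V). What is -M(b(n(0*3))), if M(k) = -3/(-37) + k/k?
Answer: -40/37 ≈ -1.0811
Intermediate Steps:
n(V) = -4*V
M(k) = 40/37 (M(k) = -3*(-1/37) + 1 = 3/37 + 1 = 40/37)
-M(b(n(0*3))) = -1*40/37 = -40/37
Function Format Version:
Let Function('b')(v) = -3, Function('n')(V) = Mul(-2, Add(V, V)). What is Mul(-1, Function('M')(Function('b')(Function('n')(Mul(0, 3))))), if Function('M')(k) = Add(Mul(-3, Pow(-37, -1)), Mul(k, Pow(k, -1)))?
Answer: Rational(-40, 37) ≈ -1.0811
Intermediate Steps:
Function('n')(V) = Mul(-4, V) (Function('n')(V) = Mul(-2, Mul(2, V)) = Mul(-4, V))
Function('M')(k) = Rational(40, 37) (Function('M')(k) = Add(Mul(-3, Rational(-1, 37)), 1) = Add(Rational(3, 37), 1) = Rational(40, 37))
Mul(-1, Function('M')(Function('b')(Function('n')(Mul(0, 3))))) = Mul(-1, Rational(40, 37)) = Rational(-40, 37)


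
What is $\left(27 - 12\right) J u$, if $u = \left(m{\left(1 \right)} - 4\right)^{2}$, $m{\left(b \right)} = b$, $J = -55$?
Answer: $-7425$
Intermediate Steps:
$u = 9$ ($u = \left(1 - 4\right)^{2} = \left(-3\right)^{2} = 9$)
$\left(27 - 12\right) J u = \left(27 - 12\right) \left(-55\right) 9 = 15 \left(-55\right) 9 = \left(-825\right) 9 = -7425$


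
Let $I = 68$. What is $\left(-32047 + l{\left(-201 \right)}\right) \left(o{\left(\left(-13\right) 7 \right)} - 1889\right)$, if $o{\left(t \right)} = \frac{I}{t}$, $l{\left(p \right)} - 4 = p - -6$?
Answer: $\frac{5543872146}{91} \approx 6.0922 \cdot 10^{7}$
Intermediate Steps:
$l{\left(p \right)} = 10 + p$ ($l{\left(p \right)} = 4 + \left(p - -6\right) = 4 + \left(p + 6\right) = 4 + \left(6 + p\right) = 10 + p$)
$o{\left(t \right)} = \frac{68}{t}$
$\left(-32047 + l{\left(-201 \right)}\right) \left(o{\left(\left(-13\right) 7 \right)} - 1889\right) = \left(-32047 + \left(10 - 201\right)\right) \left(\frac{68}{\left(-13\right) 7} - 1889\right) = \left(-32047 - 191\right) \left(\frac{68}{-91} - 1889\right) = - 32238 \left(68 \left(- \frac{1}{91}\right) - 1889\right) = - 32238 \left(- \frac{68}{91} - 1889\right) = \left(-32238\right) \left(- \frac{171967}{91}\right) = \frac{5543872146}{91}$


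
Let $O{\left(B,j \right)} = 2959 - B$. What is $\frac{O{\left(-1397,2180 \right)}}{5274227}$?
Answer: $\frac{4356}{5274227} \approx 0.0008259$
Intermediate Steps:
$\frac{O{\left(-1397,2180 \right)}}{5274227} = \frac{2959 - -1397}{5274227} = \left(2959 + 1397\right) \frac{1}{5274227} = 4356 \cdot \frac{1}{5274227} = \frac{4356}{5274227}$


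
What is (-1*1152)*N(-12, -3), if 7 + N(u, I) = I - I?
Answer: 8064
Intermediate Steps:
N(u, I) = -7 (N(u, I) = -7 + (I - I) = -7 + 0 = -7)
(-1*1152)*N(-12, -3) = -1*1152*(-7) = -1152*(-7) = 8064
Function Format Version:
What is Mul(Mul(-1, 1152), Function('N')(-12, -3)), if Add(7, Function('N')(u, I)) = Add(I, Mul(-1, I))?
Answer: 8064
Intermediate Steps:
Function('N')(u, I) = -7 (Function('N')(u, I) = Add(-7, Add(I, Mul(-1, I))) = Add(-7, 0) = -7)
Mul(Mul(-1, 1152), Function('N')(-12, -3)) = Mul(Mul(-1, 1152), -7) = Mul(-1152, -7) = 8064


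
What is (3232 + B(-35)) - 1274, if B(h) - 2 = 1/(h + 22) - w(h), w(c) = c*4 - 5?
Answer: 27364/13 ≈ 2104.9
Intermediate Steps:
w(c) = -5 + 4*c (w(c) = 4*c - 5 = -5 + 4*c)
B(h) = 7 + 1/(22 + h) - 4*h (B(h) = 2 + (1/(h + 22) - (-5 + 4*h)) = 2 + (1/(22 + h) + (5 - 4*h)) = 2 + (5 + 1/(22 + h) - 4*h) = 7 + 1/(22 + h) - 4*h)
(3232 + B(-35)) - 1274 = (3232 + (155 - 81*(-35) - 4*(-35)²)/(22 - 35)) - 1274 = (3232 + (155 + 2835 - 4*1225)/(-13)) - 1274 = (3232 - (155 + 2835 - 4900)/13) - 1274 = (3232 - 1/13*(-1910)) - 1274 = (3232 + 1910/13) - 1274 = 43926/13 - 1274 = 27364/13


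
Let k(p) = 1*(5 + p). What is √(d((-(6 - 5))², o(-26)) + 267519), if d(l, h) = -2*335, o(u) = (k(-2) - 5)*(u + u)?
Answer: √266849 ≈ 516.57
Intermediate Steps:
k(p) = 5 + p
o(u) = -4*u (o(u) = ((5 - 2) - 5)*(u + u) = (3 - 5)*(2*u) = -4*u)
d(l, h) = -670
√(d((-(6 - 5))², o(-26)) + 267519) = √(-670 + 267519) = √266849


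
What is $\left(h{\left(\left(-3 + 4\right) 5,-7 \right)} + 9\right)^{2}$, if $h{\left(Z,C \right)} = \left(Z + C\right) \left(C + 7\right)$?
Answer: $81$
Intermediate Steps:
$h{\left(Z,C \right)} = \left(7 + C\right) \left(C + Z\right)$ ($h{\left(Z,C \right)} = \left(C + Z\right) \left(7 + C\right) = \left(7 + C\right) \left(C + Z\right)$)
$\left(h{\left(\left(-3 + 4\right) 5,-7 \right)} + 9\right)^{2} = \left(\left(\left(-7\right)^{2} + 7 \left(-7\right) + 7 \left(-3 + 4\right) 5 - 7 \left(-3 + 4\right) 5\right) + 9\right)^{2} = \left(\left(49 - 49 + 7 \cdot 1 \cdot 5 - 7 \cdot 1 \cdot 5\right) + 9\right)^{2} = \left(\left(49 - 49 + 7 \cdot 5 - 35\right) + 9\right)^{2} = \left(\left(49 - 49 + 35 - 35\right) + 9\right)^{2} = \left(0 + 9\right)^{2} = 9^{2} = 81$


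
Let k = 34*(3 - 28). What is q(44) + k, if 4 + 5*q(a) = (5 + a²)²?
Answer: 3763227/5 ≈ 7.5265e+5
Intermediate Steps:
q(a) = -⅘ + (5 + a²)²/5
k = -850 (k = 34*(-25) = -850)
q(44) + k = (-⅘ + (5 + 44²)²/5) - 850 = (-⅘ + (5 + 1936)²/5) - 850 = (-⅘ + (⅕)*1941²) - 850 = (-⅘ + (⅕)*3767481) - 850 = (-⅘ + 3767481/5) - 850 = 3767477/5 - 850 = 3763227/5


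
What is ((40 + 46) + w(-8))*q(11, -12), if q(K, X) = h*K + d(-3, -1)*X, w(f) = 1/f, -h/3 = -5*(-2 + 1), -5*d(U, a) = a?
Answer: -575019/40 ≈ -14375.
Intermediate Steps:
d(U, a) = -a/5
h = -15 (h = -(-15)*(-2 + 1) = -(-15)*(-1) = -3*5 = -15)
q(K, X) = -15*K + X/5 (q(K, X) = -15*K + (-⅕*(-1))*X = -15*K + X/5)
((40 + 46) + w(-8))*q(11, -12) = ((40 + 46) + 1/(-8))*(-15*11 + (⅕)*(-12)) = (86 - ⅛)*(-165 - 12/5) = (687/8)*(-837/5) = -575019/40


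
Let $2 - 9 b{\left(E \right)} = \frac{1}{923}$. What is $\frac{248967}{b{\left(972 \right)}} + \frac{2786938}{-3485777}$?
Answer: $\frac{801018925975067}{714584285} \approx 1.121 \cdot 10^{6}$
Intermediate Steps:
$b{\left(E \right)} = \frac{205}{923}$ ($b{\left(E \right)} = \frac{2}{9} - \frac{1}{9 \cdot 923} = \frac{2}{9} - \frac{1}{8307} = \frac{205}{923}$)
$\frac{248967}{b{\left(972 \right)}} + \frac{2786938}{-3485777} = \frac{248967}{\frac{205}{923}} + \frac{2786938}{-3485777} = 248967 \cdot \frac{923}{205} + 2786938 \left(- \frac{1}{3485777}\right) = \frac{229796541}{205} - \frac{2786938}{3485777} = \frac{801018925975067}{714584285}$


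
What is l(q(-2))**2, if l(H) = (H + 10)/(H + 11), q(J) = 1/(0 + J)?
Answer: 361/441 ≈ 0.81859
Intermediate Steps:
q(J) = 1/J
l(H) = (10 + H)/(11 + H)
l(q(-2))**2 = ((10 + 1/(-2))/(11 + 1/(-2)))**2 = ((10 - 1/2)/(11 - 1/2))**2 = ((19/2)/(21/2))**2 = ((2/21)*(19/2))**2 = (19/21)**2 = 361/441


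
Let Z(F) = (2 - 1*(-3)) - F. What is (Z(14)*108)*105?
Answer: -102060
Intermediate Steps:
Z(F) = 5 - F (Z(F) = (2 + 3) - F = 5 - F)
(Z(14)*108)*105 = ((5 - 1*14)*108)*105 = ((5 - 14)*108)*105 = -9*108*105 = -972*105 = -102060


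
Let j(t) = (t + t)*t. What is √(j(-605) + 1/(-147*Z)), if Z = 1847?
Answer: √1101318983670909/38787 ≈ 855.60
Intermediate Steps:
j(t) = 2*t² (j(t) = (2*t)*t = 2*t²)
√(j(-605) + 1/(-147*Z)) = √(2*(-605)² + 1/(-147*1847)) = √(2*366025 + 1/(-271509)) = √(732050 - 1/271509) = √(198758163449/271509) = √1101318983670909/38787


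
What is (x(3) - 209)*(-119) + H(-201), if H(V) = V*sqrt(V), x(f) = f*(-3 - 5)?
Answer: 27727 - 201*I*sqrt(201) ≈ 27727.0 - 2849.7*I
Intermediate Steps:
x(f) = -8*f (x(f) = f*(-8) = -8*f)
H(V) = V**(3/2)
(x(3) - 209)*(-119) + H(-201) = (-8*3 - 209)*(-119) + (-201)**(3/2) = (-24 - 209)*(-119) - 201*I*sqrt(201) = -233*(-119) - 201*I*sqrt(201) = 27727 - 201*I*sqrt(201)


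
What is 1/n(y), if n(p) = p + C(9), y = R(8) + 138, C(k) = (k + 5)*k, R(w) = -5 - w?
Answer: 1/251 ≈ 0.0039841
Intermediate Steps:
C(k) = k*(5 + k) (C(k) = (5 + k)*k = k*(5 + k))
y = 125 (y = (-5 - 1*8) + 138 = (-5 - 8) + 138 = -13 + 138 = 125)
n(p) = 126 + p (n(p) = p + 9*(5 + 9) = p + 9*14 = p + 126 = 126 + p)
1/n(y) = 1/(126 + 125) = 1/251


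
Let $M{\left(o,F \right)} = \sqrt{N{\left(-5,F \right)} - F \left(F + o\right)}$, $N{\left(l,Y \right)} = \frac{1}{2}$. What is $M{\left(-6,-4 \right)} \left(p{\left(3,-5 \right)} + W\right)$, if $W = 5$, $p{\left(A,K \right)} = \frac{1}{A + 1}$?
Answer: $\frac{21 i \sqrt{158}}{8} \approx 32.996 i$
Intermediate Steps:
$p{\left(A,K \right)} = \frac{1}{1 + A}$
$N{\left(l,Y \right)} = \frac{1}{2}$
$M{\left(o,F \right)} = \sqrt{\frac{1}{2} - F \left(F + o\right)}$
$M{\left(-6,-4 \right)} \left(p{\left(3,-5 \right)} + W\right) = \frac{\sqrt{2 - 4 \left(-4\right)^{2} - \left(-16\right) \left(-6\right)}}{2} \left(\frac{1}{1 + 3} + 5\right) = \frac{\sqrt{2 - 64 - 96}}{2} \left(\frac{1}{4} + 5\right) = \frac{\sqrt{-158}}{2} \cdot \frac{21}{4} = \frac{i \sqrt{158}}{2} \cdot \frac{21}{4} = \frac{21 i \sqrt{158}}{8}$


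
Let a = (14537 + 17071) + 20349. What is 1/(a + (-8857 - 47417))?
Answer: -1/4317 ≈ -0.00023164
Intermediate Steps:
a = 51957 (a = 31608 + 20349 = 51957)
1/(a + (-8857 - 47417)) = 1/(51957 + (-8857 - 47417)) = 1/(51957 - 56274) = 1/(-4317) = -1/4317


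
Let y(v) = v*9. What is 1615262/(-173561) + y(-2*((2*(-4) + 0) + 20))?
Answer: -39104438/173561 ≈ -225.31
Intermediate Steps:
y(v) = 9*v
1615262/(-173561) + y(-2*((2*(-4) + 0) + 20)) = 1615262/(-173561) + 9*(-2*((2*(-4) + 0) + 20)) = 1615262*(-1/173561) + 9*(-2*((-8 + 0) + 20)) = -1615262/173561 + 9*(-2*(-8 + 20)) = -1615262/173561 + 9*(-2*12) = -1615262/173561 + 9*(-24) = -1615262/173561 - 216 = -39104438/173561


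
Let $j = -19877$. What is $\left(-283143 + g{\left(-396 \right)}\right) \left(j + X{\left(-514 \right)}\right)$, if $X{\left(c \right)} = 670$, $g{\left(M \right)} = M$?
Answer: $5445933573$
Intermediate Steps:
$\left(-283143 + g{\left(-396 \right)}\right) \left(j + X{\left(-514 \right)}\right) = \left(-283143 - 396\right) \left(-19877 + 670\right) = \left(-283539\right) \left(-19207\right) = 5445933573$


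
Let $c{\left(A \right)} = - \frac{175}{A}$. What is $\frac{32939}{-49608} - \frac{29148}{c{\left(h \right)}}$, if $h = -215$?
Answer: $- \frac{8882576311}{248040} \approx -35811.0$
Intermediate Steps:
$\frac{32939}{-49608} - \frac{29148}{c{\left(h \right)}} = \frac{32939}{-49608} - \frac{29148}{\left(-175\right) \frac{1}{-215}} = 32939 \left(- \frac{1}{49608}\right) - \frac{29148}{\left(-175\right) \left(- \frac{1}{215}\right)} = - \frac{32939}{49608} - \frac{29148}{\frac{35}{43}} = - \frac{32939}{49608} - \frac{179052}{5} = - \frac{8882576311}{248040}$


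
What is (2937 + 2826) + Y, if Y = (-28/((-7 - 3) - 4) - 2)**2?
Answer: 5763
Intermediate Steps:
Y = 0 (Y = (-28/(-10 - 4) - 2)**2 = (-28/(-14) - 2)**2 = (-28*(-1/14) - 2)**2 = (2 - 2)**2 = 0**2 = 0)
(2937 + 2826) + Y = (2937 + 2826) + 0 = 5763 + 0 = 5763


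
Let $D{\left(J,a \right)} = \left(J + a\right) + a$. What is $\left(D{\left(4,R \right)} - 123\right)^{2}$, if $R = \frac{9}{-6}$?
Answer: $14884$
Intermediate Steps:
$R = - \frac{3}{2}$ ($R = 9 \left(- \frac{1}{6}\right) = - \frac{3}{2} \approx -1.5$)
$D{\left(J,a \right)} = J + 2 a$
$\left(D{\left(4,R \right)} - 123\right)^{2} = \left(\left(4 + 2 \left(- \frac{3}{2}\right)\right) - 123\right)^{2} = \left(\left(4 - 3\right) - 123\right)^{2} = \left(1 - 123\right)^{2} = \left(-122\right)^{2} = 14884$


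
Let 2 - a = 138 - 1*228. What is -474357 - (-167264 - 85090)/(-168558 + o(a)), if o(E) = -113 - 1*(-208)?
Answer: -79911855645/168463 ≈ -4.7436e+5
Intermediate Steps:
a = 92 (a = 2 - (138 - 1*228) = 2 - (138 - 228) = 2 - 1*(-90) = 2 + 90 = 92)
o(E) = 95 (o(E) = -113 + 208 = 95)
-474357 - (-167264 - 85090)/(-168558 + o(a)) = -474357 - (-167264 - 85090)/(-168558 + 95) = -474357 - (-252354)/(-168463) = -474357 - (-252354)*(-1)/168463 = -474357 - 1*252354/168463 = -474357 - 252354/168463 = -79911855645/168463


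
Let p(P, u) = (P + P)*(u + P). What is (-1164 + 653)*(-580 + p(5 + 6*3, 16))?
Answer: -620354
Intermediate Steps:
p(P, u) = 2*P*(P + u) (p(P, u) = (2*P)*(P + u) = 2*P*(P + u))
(-1164 + 653)*(-580 + p(5 + 6*3, 16)) = (-1164 + 653)*(-580 + 2*(5 + 6*3)*((5 + 6*3) + 16)) = -511*(-580 + 2*(5 + 18)*((5 + 18) + 16)) = -511*(-580 + 2*23*(23 + 16)) = -511*(-580 + 2*23*39) = -511*(-580 + 1794) = -511*1214 = -620354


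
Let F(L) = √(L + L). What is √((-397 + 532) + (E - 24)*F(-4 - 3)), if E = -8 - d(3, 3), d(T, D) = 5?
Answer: √(135 - 37*I*√14) ≈ 12.813 - 5.4022*I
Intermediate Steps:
F(L) = √2*√L (F(L) = √(2*L) = √2*√L)
E = -13 (E = -8 - 1*5 = -8 - 5 = -13)
√((-397 + 532) + (E - 24)*F(-4 - 3)) = √((-397 + 532) + (-13 - 24)*(√2*√(-4 - 3))) = √(135 - 37*√2*√(-7)) = √(135 - 37*√2*I*√7) = √(135 - 37*I*√14)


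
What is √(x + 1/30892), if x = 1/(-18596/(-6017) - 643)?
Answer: I*√66824379779445345/6608030490 ≈ 0.03912*I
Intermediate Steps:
x = -6017/3850335 (x = 1/(-18596*(-1/6017) - 643) = 1/(18596/6017 - 643) = 1/(-3850335/6017) = -6017/3850335 ≈ -0.0015627)
√(x + 1/30892) = √(-6017/3850335 + 1/30892) = √(-182026829/118944548820) = I*√66824379779445345/6608030490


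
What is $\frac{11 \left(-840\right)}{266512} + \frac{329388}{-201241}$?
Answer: $- \frac{11205665187}{6704142674} \approx -1.6715$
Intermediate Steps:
$\frac{11 \left(-840\right)}{266512} + \frac{329388}{-201241} = \left(-9240\right) \frac{1}{266512} + 329388 \left(- \frac{1}{201241}\right) = - \frac{1155}{33314} - \frac{329388}{201241} = - \frac{11205665187}{6704142674}$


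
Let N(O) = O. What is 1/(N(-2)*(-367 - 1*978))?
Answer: 1/2690 ≈ 0.00037175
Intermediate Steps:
1/(N(-2)*(-367 - 1*978)) = 1/(-2*(-367 - 1*978)) = 1/(-2*(-367 - 978)) = 1/(-2*(-1345)) = 1/2690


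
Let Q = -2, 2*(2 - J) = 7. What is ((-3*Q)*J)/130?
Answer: -9/130 ≈ -0.069231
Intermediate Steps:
J = -3/2 (J = 2 - 1/2*7 = 2 - 7/2 = -3/2 ≈ -1.5000)
((-3*Q)*J)/130 = (-3*(-2)*(-3/2))/130 = (6*(-3/2))/130 = (1/130)*(-9) = -9/130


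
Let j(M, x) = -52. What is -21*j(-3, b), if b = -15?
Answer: 1092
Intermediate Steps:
-21*j(-3, b) = -21*(-52) = 1092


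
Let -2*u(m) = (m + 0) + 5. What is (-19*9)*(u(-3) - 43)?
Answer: 7524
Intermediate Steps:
u(m) = -5/2 - m/2 (u(m) = -((m + 0) + 5)/2 = -(m + 5)/2 = -(5 + m)/2 = -5/2 - m/2)
(-19*9)*(u(-3) - 43) = (-19*9)*((-5/2 - ½*(-3)) - 43) = -171*((-5/2 + 3/2) - 43) = -171*(-1 - 43) = -171*(-44) = 7524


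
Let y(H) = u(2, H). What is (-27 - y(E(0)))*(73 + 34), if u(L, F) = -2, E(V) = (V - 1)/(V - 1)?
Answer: -2675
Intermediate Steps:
E(V) = 1 (E(V) = (-1 + V)/(-1 + V) = 1)
y(H) = -2
(-27 - y(E(0)))*(73 + 34) = (-27 - 1*(-2))*(73 + 34) = (-27 + 2)*107 = -25*107 = -2675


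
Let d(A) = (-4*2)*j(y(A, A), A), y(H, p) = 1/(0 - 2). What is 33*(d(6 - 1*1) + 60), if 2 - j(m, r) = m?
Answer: 1320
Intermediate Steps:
y(H, p) = -1/2 (y(H, p) = 1/(-2) = -1/2)
j(m, r) = 2 - m
d(A) = -20 (d(A) = (-4*2)*(2 - 1*(-1/2)) = -8*(2 + 1/2) = -8*5/2 = -20)
33*(d(6 - 1*1) + 60) = 33*(-20 + 60) = 33*40 = 1320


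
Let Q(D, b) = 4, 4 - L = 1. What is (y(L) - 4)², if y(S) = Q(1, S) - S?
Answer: 9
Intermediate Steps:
L = 3 (L = 4 - 1*1 = 4 - 1 = 3)
y(S) = 4 - S
(y(L) - 4)² = ((4 - 1*3) - 4)² = ((4 - 3) - 4)² = (1 - 4)² = (-3)² = 9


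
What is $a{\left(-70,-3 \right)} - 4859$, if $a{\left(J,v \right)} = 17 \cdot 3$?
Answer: $-4808$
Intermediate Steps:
$a{\left(J,v \right)} = 51$
$a{\left(-70,-3 \right)} - 4859 = 51 - 4859 = -4808$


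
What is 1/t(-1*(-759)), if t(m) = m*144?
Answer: 1/109296 ≈ 9.1495e-6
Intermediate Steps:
t(m) = 144*m
1/t(-1*(-759)) = 1/(144*(-1*(-759))) = 1/(144*759) = 1/109296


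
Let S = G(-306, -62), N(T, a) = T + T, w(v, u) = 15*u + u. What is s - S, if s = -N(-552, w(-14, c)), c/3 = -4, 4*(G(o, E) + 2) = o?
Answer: 2365/2 ≈ 1182.5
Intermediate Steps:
G(o, E) = -2 + o/4
c = -12 (c = 3*(-4) = -12)
w(v, u) = 16*u
N(T, a) = 2*T
S = -157/2 (S = -2 + (1/4)*(-306) = -2 - 153/2 = -157/2 ≈ -78.500)
s = 1104 (s = -2*(-552) = -1*(-1104) = 1104)
s - S = 1104 - 1*(-157/2) = 1104 + 157/2 = 2365/2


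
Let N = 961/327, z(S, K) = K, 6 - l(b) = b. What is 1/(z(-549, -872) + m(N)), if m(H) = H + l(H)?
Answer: -1/866 ≈ -0.0011547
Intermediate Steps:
l(b) = 6 - b
N = 961/327 (N = 961*(1/327) = 961/327 ≈ 2.9388)
m(H) = 6 (m(H) = H + (6 - H) = 6)
1/(z(-549, -872) + m(N)) = 1/(-872 + 6) = 1/(-866) = -1/866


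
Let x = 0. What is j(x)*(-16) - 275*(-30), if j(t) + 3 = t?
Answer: 8298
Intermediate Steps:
j(t) = -3 + t
j(x)*(-16) - 275*(-30) = (-3 + 0)*(-16) - 275*(-30) = -3*(-16) + 8250 = 48 + 8250 = 8298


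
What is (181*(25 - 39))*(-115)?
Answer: 291410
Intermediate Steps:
(181*(25 - 39))*(-115) = (181*(-14))*(-115) = -2534*(-115) = 291410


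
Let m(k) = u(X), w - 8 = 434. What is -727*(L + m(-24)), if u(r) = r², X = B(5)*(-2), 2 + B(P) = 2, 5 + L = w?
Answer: -317699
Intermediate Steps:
w = 442 (w = 8 + 434 = 442)
L = 437 (L = -5 + 442 = 437)
B(P) = 0 (B(P) = -2 + 2 = 0)
X = 0 (X = 0*(-2) = 0)
m(k) = 0 (m(k) = 0² = 0)
-727*(L + m(-24)) = -727*(437 + 0) = -727*437 = -317699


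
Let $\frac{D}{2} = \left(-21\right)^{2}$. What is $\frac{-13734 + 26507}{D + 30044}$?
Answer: $\frac{12773}{30926} \approx 0.41302$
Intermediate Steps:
$D = 882$ ($D = 2 \left(-21\right)^{2} = 2 \cdot 441 = 882$)
$\frac{-13734 + 26507}{D + 30044} = \frac{-13734 + 26507}{882 + 30044} = \frac{12773}{30926}$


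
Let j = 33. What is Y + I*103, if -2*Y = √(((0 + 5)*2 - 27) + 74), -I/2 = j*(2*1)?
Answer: -13596 - √57/2 ≈ -13600.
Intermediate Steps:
I = -132 (I = -66*2*1 = -66*2 = -2*66 = -132)
Y = -√57/2 (Y = -√(((0 + 5)*2 - 27) + 74)/2 = -√((5*2 - 27) + 74)/2 = -√((10 - 27) + 74)/2 = -√(-17 + 74)/2 = -√57/2 ≈ -3.7749)
Y + I*103 = -√57/2 - 132*103 = -√57/2 - 13596 = -13596 - √57/2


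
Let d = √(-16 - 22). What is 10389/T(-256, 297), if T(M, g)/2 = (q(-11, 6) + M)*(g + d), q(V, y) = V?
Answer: -1028511/15707966 + 3463*I*√38/15707966 ≈ -0.065477 + 0.001359*I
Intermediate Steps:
d = I*√38 (d = √(-38) = I*√38 ≈ 6.1644*I)
T(M, g) = 2*(-11 + M)*(g + I*√38) (T(M, g) = 2*((-11 + M)*(g + I*√38)) = 2*(-11 + M)*(g + I*√38))
10389/T(-256, 297) = 10389/(-22*297 - 22*I*√38 + 2*(-256)*297 + 2*I*(-256)*√38) = 10389/(-6534 - 22*I*√38 - 152064 - 512*I*√38) = 10389/(-158598 - 534*I*√38)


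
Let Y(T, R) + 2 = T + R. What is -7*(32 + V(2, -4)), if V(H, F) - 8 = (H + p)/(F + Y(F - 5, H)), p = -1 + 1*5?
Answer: -3598/13 ≈ -276.77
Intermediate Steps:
p = 4 (p = -1 + 5 = 4)
Y(T, R) = -2 + R + T (Y(T, R) = -2 + (T + R) = -2 + (R + T) = -2 + R + T)
V(H, F) = 8 + (4 + H)/(-7 + H + 2*F) (V(H, F) = 8 + (H + 4)/(F + (-2 + H + (F - 5))) = 8 + (4 + H)/(F + (-2 + H + (-5 + F))) = 8 + (4 + H)/(F + (-7 + F + H)) = 8 + (4 + H)/(-7 + H + 2*F))
-7*(32 + V(2, -4)) = -7*(32 + (-52 + 9*2 + 16*(-4))/(-7 + 2 + 2*(-4))) = -7*(32 + (-52 + 18 - 64)/(-7 + 2 - 8)) = -7*(32 - 98/(-13)) = -7*(32 - 1/13*(-98)) = -7*(32 + 98/13) = -7*514/13 = -3598/13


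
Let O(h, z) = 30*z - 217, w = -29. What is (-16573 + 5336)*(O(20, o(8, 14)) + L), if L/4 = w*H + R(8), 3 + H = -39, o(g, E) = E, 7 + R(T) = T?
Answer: -57072723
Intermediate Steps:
R(T) = -7 + T
O(h, z) = -217 + 30*z
H = -42 (H = -3 - 39 = -42)
L = 4876 (L = 4*(-29*(-42) + (-7 + 8)) = 4*(1218 + 1) = 4*1219 = 4876)
(-16573 + 5336)*(O(20, o(8, 14)) + L) = (-16573 + 5336)*((-217 + 30*14) + 4876) = -11237*((-217 + 420) + 4876) = -11237*(203 + 4876) = -11237*5079 = -57072723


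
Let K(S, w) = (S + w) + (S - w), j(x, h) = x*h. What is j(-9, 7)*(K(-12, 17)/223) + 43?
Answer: 11101/223 ≈ 49.780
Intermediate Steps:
j(x, h) = h*x
K(S, w) = 2*S
j(-9, 7)*(K(-12, 17)/223) + 43 = (7*(-9))*((2*(-12))/223) + 43 = -(-1512)/223 + 43 = -63*(-24/223) + 43 = 1512/223 + 43 = 11101/223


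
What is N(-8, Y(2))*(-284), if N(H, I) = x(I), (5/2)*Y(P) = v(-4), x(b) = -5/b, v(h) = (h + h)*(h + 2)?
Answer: 1775/8 ≈ 221.88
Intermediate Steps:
v(h) = 2*h*(2 + h) (v(h) = (2*h)*(2 + h) = 2*h*(2 + h))
Y(P) = 32/5 (Y(P) = 2*(2*(-4)*(2 - 4))/5 = 2*(2*(-4)*(-2))/5 = (2/5)*16 = 32/5)
N(H, I) = -5/I
N(-8, Y(2))*(-284) = -5/32/5*(-284) = -5*5/32*(-284) = -25/32*(-284) = 1775/8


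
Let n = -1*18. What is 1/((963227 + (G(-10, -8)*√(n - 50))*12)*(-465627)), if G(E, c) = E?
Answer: -963227/432012098353906083 - 80*I*√17/144004032784635361 ≈ -2.2296e-12 - 2.2905e-15*I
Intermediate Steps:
n = -18
1/((963227 + (G(-10, -8)*√(n - 50))*12)*(-465627)) = 1/((963227 - 10*√(-18 - 50)*12)*(-465627)) = -1/465627/(963227 - 20*I*√17*12) = -1/465627/(963227 - 240*I*√17) = -1/(465627*(963227 - 240*I*√17))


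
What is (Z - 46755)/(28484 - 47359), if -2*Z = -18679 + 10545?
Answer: 42688/18875 ≈ 2.2616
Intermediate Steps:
Z = 4067 (Z = -(-18679 + 10545)/2 = -1/2*(-8134) = 4067)
(Z - 46755)/(28484 - 47359) = (4067 - 46755)/(28484 - 47359) = -42688/(-18875) = -42688*(-1/18875) = 42688/18875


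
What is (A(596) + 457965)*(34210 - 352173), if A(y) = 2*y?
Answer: -145994937191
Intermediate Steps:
(A(596) + 457965)*(34210 - 352173) = (2*596 + 457965)*(34210 - 352173) = (1192 + 457965)*(-317963) = 459157*(-317963) = -145994937191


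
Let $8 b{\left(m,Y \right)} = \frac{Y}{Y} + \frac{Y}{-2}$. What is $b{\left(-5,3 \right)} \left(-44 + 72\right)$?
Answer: $- \frac{7}{4} \approx -1.75$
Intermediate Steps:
$b{\left(m,Y \right)} = \frac{1}{8} - \frac{Y}{16}$ ($b{\left(m,Y \right)} = \frac{\frac{Y}{Y} + \frac{Y}{-2}}{8} = \frac{1 + Y \left(- \frac{1}{2}\right)}{8} = \frac{1 - \frac{Y}{2}}{8} = \frac{1}{8} - \frac{Y}{16}$)
$b{\left(-5,3 \right)} \left(-44 + 72\right) = \left(\frac{1}{8} - \frac{3}{16}\right) \left(-44 + 72\right) = \left(\frac{1}{8} - \frac{3}{16}\right) 28 = \left(- \frac{1}{16}\right) 28 = - \frac{7}{4}$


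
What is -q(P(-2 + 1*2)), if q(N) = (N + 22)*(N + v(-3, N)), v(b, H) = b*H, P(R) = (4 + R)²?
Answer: 1216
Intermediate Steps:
v(b, H) = H*b
q(N) = -2*N*(22 + N) (q(N) = (N + 22)*(N + N*(-3)) = (22 + N)*(N - 3*N) = (22 + N)*(-2*N) = -2*N*(22 + N))
-q(P(-2 + 1*2)) = -2*(4 + (-2 + 1*2))²*(-22 - (4 + (-2 + 1*2))²) = -2*(4 + (-2 + 2))²*(-22 - (4 + (-2 + 2))²) = -2*(4 + 0)²*(-22 - (4 + 0)²) = -2*4²*(-22 - 1*4²) = -2*16*(-22 - 1*16) = -2*16*(-22 - 16) = -2*16*(-38) = -1*(-1216) = 1216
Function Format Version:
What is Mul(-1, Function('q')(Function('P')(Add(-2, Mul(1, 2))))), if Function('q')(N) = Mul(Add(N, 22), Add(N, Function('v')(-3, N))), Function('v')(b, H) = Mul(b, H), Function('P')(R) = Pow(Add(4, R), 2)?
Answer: 1216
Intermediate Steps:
Function('v')(b, H) = Mul(H, b)
Function('q')(N) = Mul(-2, N, Add(22, N)) (Function('q')(N) = Mul(Add(N, 22), Add(N, Mul(N, -3))) = Mul(Add(22, N), Add(N, Mul(-3, N))) = Mul(Add(22, N), Mul(-2, N)) = Mul(-2, N, Add(22, N)))
Mul(-1, Function('q')(Function('P')(Add(-2, Mul(1, 2))))) = Mul(-1, Mul(2, Pow(Add(4, Add(-2, Mul(1, 2))), 2), Add(-22, Mul(-1, Pow(Add(4, Add(-2, Mul(1, 2))), 2))))) = Mul(-1, Mul(2, Pow(Add(4, Add(-2, 2)), 2), Add(-22, Mul(-1, Pow(Add(4, Add(-2, 2)), 2))))) = Mul(-1, Mul(2, Pow(Add(4, 0), 2), Add(-22, Mul(-1, Pow(Add(4, 0), 2))))) = Mul(-1, Mul(2, Pow(4, 2), Add(-22, Mul(-1, Pow(4, 2))))) = Mul(-1, Mul(2, 16, Add(-22, Mul(-1, 16)))) = Mul(-1, Mul(2, 16, Add(-22, -16))) = Mul(-1, Mul(2, 16, -38)) = Mul(-1, -1216) = 1216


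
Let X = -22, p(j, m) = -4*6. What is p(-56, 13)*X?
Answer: 528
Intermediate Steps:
p(j, m) = -24
p(-56, 13)*X = -24*(-22) = 528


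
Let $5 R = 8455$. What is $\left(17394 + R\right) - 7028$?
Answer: $12057$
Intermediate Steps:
$R = 1691$ ($R = \frac{1}{5} \cdot 8455 = 1691$)
$\left(17394 + R\right) - 7028 = \left(17394 + 1691\right) - 7028 = 19085 - 7028 = 12057$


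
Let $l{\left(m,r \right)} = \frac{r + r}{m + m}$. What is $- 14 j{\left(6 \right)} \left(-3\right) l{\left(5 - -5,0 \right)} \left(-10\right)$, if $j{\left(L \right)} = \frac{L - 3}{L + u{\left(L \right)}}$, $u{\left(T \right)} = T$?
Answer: $0$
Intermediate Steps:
$l{\left(m,r \right)} = \frac{r}{m}$ ($l{\left(m,r \right)} = \frac{2 r}{2 m} = 2 r \frac{1}{2 m} = \frac{r}{m}$)
$j{\left(L \right)} = \frac{-3 + L}{2 L}$ ($j{\left(L \right)} = \frac{L - 3}{L + L} = \frac{-3 + L}{2 L}$)
$- 14 j{\left(6 \right)} \left(-3\right) l{\left(5 - -5,0 \right)} \left(-10\right) = - 14 \frac{-3 + 6}{2 \cdot 6} \left(-3\right) \frac{0}{5 - -5} \left(-10\right) = - 14 \cdot \frac{1}{2} \cdot \frac{1}{6} \cdot 3 \left(-3\right) \frac{0}{5 + 5} \left(-10\right) = - 14 \cdot \frac{1}{4} \left(-3\right) \frac{0}{10} \left(-10\right) = - 14 \left(- \frac{3 \cdot 0 \cdot \frac{1}{10}}{4}\right) \left(-10\right) = - 14 \left(\left(- \frac{3}{4}\right) 0\right) \left(-10\right) = \left(-14\right) 0 \left(-10\right) = 0 \left(-10\right) = 0$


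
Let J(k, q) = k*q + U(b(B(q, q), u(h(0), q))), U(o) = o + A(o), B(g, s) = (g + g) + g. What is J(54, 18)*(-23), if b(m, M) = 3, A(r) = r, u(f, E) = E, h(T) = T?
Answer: -22494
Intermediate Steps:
B(g, s) = 3*g (B(g, s) = 2*g + g = 3*g)
U(o) = 2*o (U(o) = o + o = 2*o)
J(k, q) = 6 + k*q (J(k, q) = k*q + 2*3 = k*q + 6 = 6 + k*q)
J(54, 18)*(-23) = (6 + 54*18)*(-23) = (6 + 972)*(-23) = 978*(-23) = -22494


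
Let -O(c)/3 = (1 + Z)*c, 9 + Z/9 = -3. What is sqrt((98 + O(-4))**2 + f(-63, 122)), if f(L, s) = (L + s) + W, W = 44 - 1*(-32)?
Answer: sqrt(1406731) ≈ 1186.1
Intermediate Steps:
Z = -108 (Z = -81 + 9*(-3) = -81 - 27 = -108)
W = 76 (W = 44 + 32 = 76)
f(L, s) = 76 + L + s (f(L, s) = (L + s) + 76 = 76 + L + s)
O(c) = 321*c (O(c) = -3*(1 - 108)*c = -(-321)*c = 321*c)
sqrt((98 + O(-4))**2 + f(-63, 122)) = sqrt((98 + 321*(-4))**2 + (76 - 63 + 122)) = sqrt((98 - 1284)**2 + 135) = sqrt((-1186)**2 + 135) = sqrt(1406596 + 135) = sqrt(1406731)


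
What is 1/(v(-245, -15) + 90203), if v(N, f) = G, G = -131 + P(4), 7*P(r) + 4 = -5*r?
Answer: 7/630480 ≈ 1.1103e-5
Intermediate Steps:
P(r) = -4/7 - 5*r/7 (P(r) = -4/7 + (-5*r)/7 = -4/7 - 5*r/7)
G = -941/7 (G = -131 + (-4/7 - 5/7*4) = -131 + (-4/7 - 20/7) = -131 - 24/7 = -941/7 ≈ -134.43)
v(N, f) = -941/7
1/(v(-245, -15) + 90203) = 1/(-941/7 + 90203) = 1/(630480/7) = 7/630480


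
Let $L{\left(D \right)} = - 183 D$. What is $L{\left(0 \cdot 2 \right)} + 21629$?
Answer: $21629$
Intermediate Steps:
$L{\left(0 \cdot 2 \right)} + 21629 = - 183 \cdot 0 \cdot 2 + 21629 = \left(-183\right) 0 + 21629 = 0 + 21629 = 21629$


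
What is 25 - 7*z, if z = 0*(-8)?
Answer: 25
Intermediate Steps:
z = 0
25 - 7*z = 25 - 7*0 = 25 + 0 = 25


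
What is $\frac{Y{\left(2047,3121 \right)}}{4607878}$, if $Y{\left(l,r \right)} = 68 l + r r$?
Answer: $\frac{898167}{418898} \approx 2.1441$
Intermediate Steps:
$Y{\left(l,r \right)} = r^{2} + 68 l$ ($Y{\left(l,r \right)} = 68 l + r^{2} = r^{2} + 68 l$)
$\frac{Y{\left(2047,3121 \right)}}{4607878} = \frac{3121^{2} + 68 \cdot 2047}{4607878} = \left(9740641 + 139196\right) \frac{1}{4607878} = 9879837 \cdot \frac{1}{4607878} = \frac{898167}{418898}$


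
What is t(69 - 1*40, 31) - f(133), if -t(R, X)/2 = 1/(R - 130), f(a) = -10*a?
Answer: 134332/101 ≈ 1330.0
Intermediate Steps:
t(R, X) = -2/(-130 + R) (t(R, X) = -2/(R - 130) = -2/(-130 + R))
t(69 - 1*40, 31) - f(133) = -2/(-130 + (69 - 1*40)) - (-10)*133 = -2/(-130 + (69 - 40)) - 1*(-1330) = -2/(-130 + 29) + 1330 = -2/(-101) + 1330 = -2*(-1/101) + 1330 = 2/101 + 1330 = 134332/101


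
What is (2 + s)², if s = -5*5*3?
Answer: 5329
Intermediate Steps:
s = -75 (s = -25*3 = -75)
(2 + s)² = (2 - 75)² = (-73)² = 5329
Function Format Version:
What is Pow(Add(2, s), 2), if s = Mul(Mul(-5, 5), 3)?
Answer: 5329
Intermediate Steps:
s = -75 (s = Mul(-25, 3) = -75)
Pow(Add(2, s), 2) = Pow(Add(2, -75), 2) = Pow(-73, 2) = 5329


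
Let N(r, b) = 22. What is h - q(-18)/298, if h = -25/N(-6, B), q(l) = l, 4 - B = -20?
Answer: -3527/3278 ≈ -1.0760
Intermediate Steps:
B = 24 (B = 4 - 1*(-20) = 4 + 20 = 24)
h = -25/22 ≈ -1.1364
h - q(-18)/298 = -25/22 - (-18)/298 = -25/22 - 1*(-9/149) = -25/22 + 9/149 = -3527/3278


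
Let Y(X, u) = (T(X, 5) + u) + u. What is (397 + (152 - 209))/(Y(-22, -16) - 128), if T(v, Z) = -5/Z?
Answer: -340/161 ≈ -2.1118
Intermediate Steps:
Y(X, u) = -1 + 2*u (Y(X, u) = (-5/5 + u) + u = (-5*1/5 + u) + u = (-1 + u) + u = -1 + 2*u)
(397 + (152 - 209))/(Y(-22, -16) - 128) = (397 + (152 - 209))/((-1 + 2*(-16)) - 128) = (397 - 57)/((-1 - 32) - 128) = 340/(-33 - 128) = 340/(-161) = 340*(-1/161) = -340/161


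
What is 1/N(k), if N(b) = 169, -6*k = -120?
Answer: 1/169 ≈ 0.0059172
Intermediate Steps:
k = 20 (k = -⅙*(-120) = 20)
1/N(k) = 1/169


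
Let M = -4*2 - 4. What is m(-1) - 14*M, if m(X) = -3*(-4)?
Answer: 180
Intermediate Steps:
m(X) = 12
M = -12 (M = -8 - 4 = -12)
m(-1) - 14*M = 12 - 14*(-12) = 12 + 168 = 180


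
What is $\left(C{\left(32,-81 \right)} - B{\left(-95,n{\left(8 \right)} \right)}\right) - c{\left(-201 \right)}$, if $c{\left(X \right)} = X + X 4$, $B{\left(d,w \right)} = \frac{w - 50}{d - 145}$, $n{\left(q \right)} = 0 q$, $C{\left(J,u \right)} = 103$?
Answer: $\frac{26587}{24} \approx 1107.8$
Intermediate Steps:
$n{\left(q \right)} = 0$
$B{\left(d,w \right)} = \frac{-50 + w}{-145 + d}$
$c{\left(X \right)} = 5 X$ ($c{\left(X \right)} = X + 4 X = 5 X$)
$\left(C{\left(32,-81 \right)} - B{\left(-95,n{\left(8 \right)} \right)}\right) - c{\left(-201 \right)} = \left(103 - \frac{-50 + 0}{-145 - 95}\right) - 5 \left(-201\right) = \left(103 - \frac{1}{-240} \left(-50\right)\right) - -1005 = \left(103 - \left(- \frac{1}{240}\right) \left(-50\right)\right) + 1005 = \left(103 - \frac{5}{24}\right) + 1005 = \frac{2467}{24} + 1005 = \frac{26587}{24}$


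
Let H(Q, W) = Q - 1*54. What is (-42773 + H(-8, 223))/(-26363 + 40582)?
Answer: -42835/14219 ≈ -3.0125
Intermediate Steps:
H(Q, W) = -54 + Q (H(Q, W) = Q - 54 = -54 + Q)
(-42773 + H(-8, 223))/(-26363 + 40582) = (-42773 + (-54 - 8))/(-26363 + 40582) = (-42773 - 62)/14219 = -42835*1/14219 = -42835/14219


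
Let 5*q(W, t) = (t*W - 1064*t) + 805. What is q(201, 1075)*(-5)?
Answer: 926920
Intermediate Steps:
q(W, t) = 161 - 1064*t/5 + W*t/5 (q(W, t) = ((t*W - 1064*t) + 805)/5 = ((W*t - 1064*t) + 805)/5 = ((-1064*t + W*t) + 805)/5 = (805 - 1064*t + W*t)/5 = 161 - 1064*t/5 + W*t/5)
q(201, 1075)*(-5) = (161 - 1064/5*1075 + (⅕)*201*1075)*(-5) = (161 - 228760 + 43215)*(-5) = -185384*(-5) = 926920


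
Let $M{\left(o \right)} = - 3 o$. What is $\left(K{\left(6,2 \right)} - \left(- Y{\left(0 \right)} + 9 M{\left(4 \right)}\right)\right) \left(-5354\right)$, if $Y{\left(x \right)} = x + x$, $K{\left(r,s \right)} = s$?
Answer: $-588940$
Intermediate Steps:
$Y{\left(x \right)} = 2 x$
$\left(K{\left(6,2 \right)} - \left(- Y{\left(0 \right)} + 9 M{\left(4 \right)}\right)\right) \left(-5354\right) = \left(2 + \left(- 9 \left(\left(-3\right) 4\right) + 2 \cdot 0\right)\right) \left(-5354\right) = \left(2 + \left(\left(-9\right) \left(-12\right) + 0\right)\right) \left(-5354\right) = \left(2 + \left(108 + 0\right)\right) \left(-5354\right) = \left(2 + 108\right) \left(-5354\right) = 110 \left(-5354\right) = -588940$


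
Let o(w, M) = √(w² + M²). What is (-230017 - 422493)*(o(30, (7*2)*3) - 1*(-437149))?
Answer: -285244093990 - 3915060*√74 ≈ -2.8528e+11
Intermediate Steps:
o(w, M) = √(M² + w²)
(-230017 - 422493)*(o(30, (7*2)*3) - 1*(-437149)) = (-230017 - 422493)*(√(((7*2)*3)² + 30²) - 1*(-437149)) = -652510*(√((14*3)² + 900) + 437149) = -652510*(√(42² + 900) + 437149) = -652510*(√(1764 + 900) + 437149) = -652510*(√2664 + 437149) = -652510*(6*√74 + 437149) = -652510*(437149 + 6*√74) = -285244093990 - 3915060*√74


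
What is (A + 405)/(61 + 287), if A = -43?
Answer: 181/174 ≈ 1.0402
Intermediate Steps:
(A + 405)/(61 + 287) = (-43 + 405)/(61 + 287) = 362/348 = 362*(1/348) = 181/174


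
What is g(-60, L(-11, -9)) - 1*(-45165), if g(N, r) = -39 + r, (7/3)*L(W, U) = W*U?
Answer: 316179/7 ≈ 45168.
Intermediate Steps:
L(W, U) = 3*U*W/7 (L(W, U) = 3*(W*U)/7 = 3*(U*W)/7 = 3*U*W/7)
g(-60, L(-11, -9)) - 1*(-45165) = (-39 + (3/7)*(-9)*(-11)) - 1*(-45165) = (-39 + 297/7) + 45165 = 24/7 + 45165 = 316179/7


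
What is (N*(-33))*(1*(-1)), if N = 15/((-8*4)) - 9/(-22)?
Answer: -63/32 ≈ -1.9688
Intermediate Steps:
N = -21/352 (N = 15/(-32) - 9*(-1/22) = 15*(-1/32) + 9/22 = -15/32 + 9/22 = -21/352 ≈ -0.059659)
(N*(-33))*(1*(-1)) = (-21/352*(-33))*(1*(-1)) = (63/32)*(-1) = -63/32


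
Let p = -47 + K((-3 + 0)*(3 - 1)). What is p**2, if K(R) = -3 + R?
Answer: 3136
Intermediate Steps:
p = -56 (p = -47 + (-3 + (-3 + 0)*(3 - 1)) = -47 + (-3 - 3*2) = -47 + (-3 - 6) = -47 - 9 = -56)
p**2 = (-56)**2 = 3136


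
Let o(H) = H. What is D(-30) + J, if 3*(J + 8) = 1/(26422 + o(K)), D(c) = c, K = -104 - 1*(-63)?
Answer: -3007433/79143 ≈ -38.000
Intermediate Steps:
K = -41 (K = -104 + 63 = -41)
J = -633143/79143 (J = -8 + 1/(3*(26422 - 41)) = -8 + (⅓)/26381 = -8 + (⅓)*(1/26381) = -8 + 1/79143 = -633143/79143 ≈ -8.0000)
D(-30) + J = -30 - 633143/79143 = -3007433/79143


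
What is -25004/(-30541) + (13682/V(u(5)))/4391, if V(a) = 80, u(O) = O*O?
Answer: 657233363/766317320 ≈ 0.85765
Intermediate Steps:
u(O) = O²
-25004/(-30541) + (13682/V(u(5)))/4391 = -25004/(-30541) + (13682/80)/4391 = -25004*(-1/30541) + (13682*(1/80))*(1/4391) = 3572/4363 + (6841/40)*(1/4391) = 3572/4363 + 6841/175640 = 657233363/766317320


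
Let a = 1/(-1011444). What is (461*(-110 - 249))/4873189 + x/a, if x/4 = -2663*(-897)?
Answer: -47095422621909658603/4873189 ≈ -9.6642e+12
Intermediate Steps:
x = 9554844 (x = 4*(-2663*(-897)) = 4*2388711 = 9554844)
a = -1/1011444 ≈ -9.8869e-7
(461*(-110 - 249))/4873189 + x/a = (461*(-110 - 249))/4873189 + 9554844/(-1/1011444) = (461*(-359))*(1/4873189) + 9554844*(-1011444) = -165499*1/4873189 - 9664189634736 = -165499/4873189 - 9664189634736 = -47095422621909658603/4873189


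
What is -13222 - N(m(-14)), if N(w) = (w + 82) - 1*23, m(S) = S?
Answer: -13267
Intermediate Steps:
N(w) = 59 + w (N(w) = (82 + w) - 23 = 59 + w)
-13222 - N(m(-14)) = -13222 - (59 - 14) = -13222 - 1*45 = -13222 - 45 = -13267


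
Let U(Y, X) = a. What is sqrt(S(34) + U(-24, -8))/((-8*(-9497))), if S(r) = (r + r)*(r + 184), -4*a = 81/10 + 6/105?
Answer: sqrt(290510430)/10636640 ≈ 0.0016024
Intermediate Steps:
a = -571/280 (a = -(81/10 + 6/105)/4 = -(81*(1/10) + 6*(1/105))/4 = -(81/10 + 2/35)/4 = -1/4*571/70 = -571/280 ≈ -2.0393)
U(Y, X) = -571/280
S(r) = 2*r*(184 + r) (S(r) = (2*r)*(184 + r) = 2*r*(184 + r))
sqrt(S(34) + U(-24, -8))/((-8*(-9497))) = sqrt(2*34*(184 + 34) - 571/280)/((-8*(-9497))) = sqrt(2*34*218 - 571/280)/75976 = sqrt(14824 - 571/280)*(1/75976) = sqrt(4150149/280)*(1/75976) = (sqrt(290510430)/140)*(1/75976) = sqrt(290510430)/10636640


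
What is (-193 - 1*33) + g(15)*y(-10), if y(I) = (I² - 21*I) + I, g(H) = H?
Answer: 4274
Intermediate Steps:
y(I) = I² - 20*I
(-193 - 1*33) + g(15)*y(-10) = (-193 - 1*33) + 15*(-10*(-20 - 10)) = (-193 - 33) + 15*(-10*(-30)) = -226 + 15*300 = -226 + 4500 = 4274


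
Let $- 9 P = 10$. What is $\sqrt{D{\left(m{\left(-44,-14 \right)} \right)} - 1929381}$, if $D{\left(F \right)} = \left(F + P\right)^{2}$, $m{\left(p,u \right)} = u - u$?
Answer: $\frac{i \sqrt{156279761}}{9} \approx 1389.0 i$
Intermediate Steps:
$P = - \frac{10}{9}$ ($P = \left(- \frac{1}{9}\right) 10 = - \frac{10}{9} \approx -1.1111$)
$m{\left(p,u \right)} = 0$
$D{\left(F \right)} = \left(- \frac{10}{9} + F\right)^{2}$ ($D{\left(F \right)} = \left(F - \frac{10}{9}\right)^{2} = \left(- \frac{10}{9} + F\right)^{2}$)
$\sqrt{D{\left(m{\left(-44,-14 \right)} \right)} - 1929381} = \sqrt{\frac{\left(-10 + 9 \cdot 0\right)^{2}}{81} - 1929381} = \sqrt{\frac{\left(-10 + 0\right)^{2}}{81} - 1929381} = \sqrt{\frac{\left(-10\right)^{2}}{81} - 1929381} = \sqrt{\frac{1}{81} \cdot 100 - 1929381} = \sqrt{\frac{100}{81} - 1929381} = \sqrt{- \frac{156279761}{81}} = \frac{i \sqrt{156279761}}{9}$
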